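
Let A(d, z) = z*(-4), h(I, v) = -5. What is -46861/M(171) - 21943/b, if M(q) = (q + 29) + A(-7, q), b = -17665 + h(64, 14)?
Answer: 419327141/4276140 ≈ 98.062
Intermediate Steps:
A(d, z) = -4*z
b = -17670 (b = -17665 - 5 = -17670)
M(q) = 29 - 3*q (M(q) = (q + 29) - 4*q = (29 + q) - 4*q = 29 - 3*q)
-46861/M(171) - 21943/b = -46861/(29 - 3*171) - 21943/(-17670) = -46861/(29 - 513) - 21943*(-1/17670) = -46861/(-484) + 21943/17670 = -46861*(-1/484) + 21943/17670 = 46861/484 + 21943/17670 = 419327141/4276140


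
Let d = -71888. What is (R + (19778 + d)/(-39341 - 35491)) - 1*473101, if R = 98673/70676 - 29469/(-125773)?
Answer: -13112551987318227005/27716315284664 ≈ -4.7310e+5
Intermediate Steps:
R = 14493150273/8889132548 (R = 98673*(1/70676) - 29469*(-1/125773) = 98673/70676 + 29469/125773 = 14493150273/8889132548 ≈ 1.6304)
(R + (19778 + d)/(-39341 - 35491)) - 1*473101 = (14493150273/8889132548 + (19778 - 71888)/(-39341 - 35491)) - 1*473101 = (14493150273/8889132548 - 52110/(-74832)) - 473101 = (14493150273/8889132548 - 52110*(-1/74832)) - 473101 = (14493150273/8889132548 + 8685/12472) - 473101 = 64490171596059/27716315284664 - 473101 = -13112551987318227005/27716315284664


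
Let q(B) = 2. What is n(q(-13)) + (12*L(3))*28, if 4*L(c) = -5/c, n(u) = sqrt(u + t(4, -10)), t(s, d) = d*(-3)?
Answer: -140 + 4*sqrt(2) ≈ -134.34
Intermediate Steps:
t(s, d) = -3*d
n(u) = sqrt(30 + u) (n(u) = sqrt(u - 3*(-10)) = sqrt(u + 30) = sqrt(30 + u))
L(c) = -5/(4*c) (L(c) = (-5/c)/4 = -5/(4*c))
n(q(-13)) + (12*L(3))*28 = sqrt(30 + 2) + (12*(-5/4/3))*28 = sqrt(32) + (12*(-5/4*1/3))*28 = 4*sqrt(2) + (12*(-5/12))*28 = 4*sqrt(2) - 5*28 = 4*sqrt(2) - 140 = -140 + 4*sqrt(2)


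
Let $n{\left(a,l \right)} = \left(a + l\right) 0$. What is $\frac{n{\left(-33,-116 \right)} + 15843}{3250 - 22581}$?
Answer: $- \frac{15843}{19331} \approx -0.81956$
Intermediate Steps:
$n{\left(a,l \right)} = 0$
$\frac{n{\left(-33,-116 \right)} + 15843}{3250 - 22581} = \frac{0 + 15843}{3250 - 22581} = \frac{15843}{-19331} = 15843 \left(- \frac{1}{19331}\right) = - \frac{15843}{19331}$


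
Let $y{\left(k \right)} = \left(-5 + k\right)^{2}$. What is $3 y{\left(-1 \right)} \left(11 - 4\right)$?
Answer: $756$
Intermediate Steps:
$3 y{\left(-1 \right)} \left(11 - 4\right) = 3 \left(-5 - 1\right)^{2} \left(11 - 4\right) = 3 \left(-6\right)^{2} \left(11 - 4\right) = 3 \cdot 36 \cdot 7 = 108 \cdot 7 = 756$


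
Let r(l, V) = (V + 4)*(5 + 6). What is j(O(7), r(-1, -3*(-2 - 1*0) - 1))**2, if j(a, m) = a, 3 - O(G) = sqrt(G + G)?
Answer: (3 - sqrt(14))**2 ≈ 0.55006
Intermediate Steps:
O(G) = 3 - sqrt(2)*sqrt(G) (O(G) = 3 - sqrt(G + G) = 3 - sqrt(2*G) = 3 - sqrt(2)*sqrt(G))
r(l, V) = 44 + 11*V (r(l, V) = (4 + V)*11 = 44 + 11*V)
j(O(7), r(-1, -3*(-2 - 1*0) - 1))**2 = (3 - sqrt(2)*sqrt(7))**2 = (3 - sqrt(14))**2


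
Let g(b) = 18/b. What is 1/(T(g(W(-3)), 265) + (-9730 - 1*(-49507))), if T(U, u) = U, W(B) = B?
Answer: 1/39771 ≈ 2.5144e-5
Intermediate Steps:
1/(T(g(W(-3)), 265) + (-9730 - 1*(-49507))) = 1/(18/(-3) + (-9730 - 1*(-49507))) = 1/(18*(-⅓) + (-9730 + 49507)) = 1/(-6 + 39777) = 1/39771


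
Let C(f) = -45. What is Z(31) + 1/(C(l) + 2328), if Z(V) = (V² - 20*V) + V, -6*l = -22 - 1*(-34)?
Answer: 849277/2283 ≈ 372.00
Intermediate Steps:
l = -2 (l = -(-22 - 1*(-34))/6 = -(-22 + 34)/6 = -⅙*12 = -2)
Z(V) = V² - 19*V
Z(31) + 1/(C(l) + 2328) = 31*(-19 + 31) + 1/(-45 + 2328) = 31*12 + 1/2283 = 372 + 1/2283 = 849277/2283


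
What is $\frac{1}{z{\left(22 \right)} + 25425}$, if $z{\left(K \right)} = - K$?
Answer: $\frac{1}{25403} \approx 3.9365 \cdot 10^{-5}$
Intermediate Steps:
$\frac{1}{z{\left(22 \right)} + 25425} = \frac{1}{\left(-1\right) 22 + 25425} = \frac{1}{-22 + 25425} = \frac{1}{25403}$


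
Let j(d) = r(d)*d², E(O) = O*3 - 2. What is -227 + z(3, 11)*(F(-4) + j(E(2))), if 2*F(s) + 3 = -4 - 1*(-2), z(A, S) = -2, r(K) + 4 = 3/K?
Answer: -118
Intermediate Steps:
r(K) = -4 + 3/K
F(s) = -5/2 (F(s) = -3/2 + (-4 - 1*(-2))/2 = -3/2 + (-4 + 2)/2 = -3/2 + (½)*(-2) = -3/2 - 1 = -5/2)
E(O) = -2 + 3*O (E(O) = 3*O - 2 = -2 + 3*O)
j(d) = d²*(-4 + 3/d) (j(d) = (-4 + 3/d)*d² = d²*(-4 + 3/d))
-227 + z(3, 11)*(F(-4) + j(E(2))) = -227 - 2*(-5/2 + (-2 + 3*2)*(3 - 4*(-2 + 3*2))) = -227 - 2*(-5/2 + (-2 + 6)*(3 - 4*(-2 + 6))) = -227 - 2*(-5/2 + 4*(3 - 4*4)) = -227 - 2*(-5/2 + 4*(3 - 16)) = -227 - 2*(-5/2 + 4*(-13)) = -227 - 2*(-5/2 - 52) = -227 - 2*(-109/2) = -227 + 109 = -118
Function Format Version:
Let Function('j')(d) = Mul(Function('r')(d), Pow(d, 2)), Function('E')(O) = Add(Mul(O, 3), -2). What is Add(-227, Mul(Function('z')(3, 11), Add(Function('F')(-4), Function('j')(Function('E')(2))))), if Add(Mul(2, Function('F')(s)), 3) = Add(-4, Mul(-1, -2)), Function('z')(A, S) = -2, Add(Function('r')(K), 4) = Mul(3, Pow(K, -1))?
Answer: -118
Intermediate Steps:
Function('r')(K) = Add(-4, Mul(3, Pow(K, -1)))
Function('F')(s) = Rational(-5, 2) (Function('F')(s) = Add(Rational(-3, 2), Mul(Rational(1, 2), Add(-4, Mul(-1, -2)))) = Add(Rational(-3, 2), Mul(Rational(1, 2), Add(-4, 2))) = Add(Rational(-3, 2), Mul(Rational(1, 2), -2)) = Add(Rational(-3, 2), -1) = Rational(-5, 2))
Function('E')(O) = Add(-2, Mul(3, O)) (Function('E')(O) = Add(Mul(3, O), -2) = Add(-2, Mul(3, O)))
Function('j')(d) = Mul(Pow(d, 2), Add(-4, Mul(3, Pow(d, -1)))) (Function('j')(d) = Mul(Add(-4, Mul(3, Pow(d, -1))), Pow(d, 2)) = Mul(Pow(d, 2), Add(-4, Mul(3, Pow(d, -1)))))
Add(-227, Mul(Function('z')(3, 11), Add(Function('F')(-4), Function('j')(Function('E')(2))))) = Add(-227, Mul(-2, Add(Rational(-5, 2), Mul(Add(-2, Mul(3, 2)), Add(3, Mul(-4, Add(-2, Mul(3, 2)))))))) = Add(-227, Mul(-2, Add(Rational(-5, 2), Mul(Add(-2, 6), Add(3, Mul(-4, Add(-2, 6))))))) = Add(-227, Mul(-2, Add(Rational(-5, 2), Mul(4, Add(3, Mul(-4, 4)))))) = Add(-227, Mul(-2, Add(Rational(-5, 2), Mul(4, Add(3, -16))))) = Add(-227, Mul(-2, Add(Rational(-5, 2), Mul(4, -13)))) = Add(-227, Mul(-2, Add(Rational(-5, 2), -52))) = Add(-227, Mul(-2, Rational(-109, 2))) = Add(-227, 109) = -118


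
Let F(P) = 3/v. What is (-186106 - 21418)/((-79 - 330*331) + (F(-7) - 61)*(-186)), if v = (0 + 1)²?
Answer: 207524/98521 ≈ 2.1064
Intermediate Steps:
v = 1 (v = 1² = 1)
F(P) = 3 (F(P) = 3/1 = 3*1 = 3)
(-186106 - 21418)/((-79 - 330*331) + (F(-7) - 61)*(-186)) = (-186106 - 21418)/((-79 - 330*331) + (3 - 61)*(-186)) = -207524/((-79 - 109230) - 58*(-186)) = -207524/(-109309 + 10788) = -207524/(-98521) = -207524*(-1/98521) = 207524/98521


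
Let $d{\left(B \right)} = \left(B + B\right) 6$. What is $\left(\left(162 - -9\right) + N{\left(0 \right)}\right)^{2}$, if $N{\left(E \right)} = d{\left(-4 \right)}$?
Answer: $15129$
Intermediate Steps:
$d{\left(B \right)} = 12 B$ ($d{\left(B \right)} = 2 B 6 = 12 B$)
$N{\left(E \right)} = -48$ ($N{\left(E \right)} = 12 \left(-4\right) = -48$)
$\left(\left(162 - -9\right) + N{\left(0 \right)}\right)^{2} = \left(\left(162 - -9\right) - 48\right)^{2} = \left(\left(162 + 9\right) - 48\right)^{2} = \left(171 - 48\right)^{2} = 123^{2} = 15129$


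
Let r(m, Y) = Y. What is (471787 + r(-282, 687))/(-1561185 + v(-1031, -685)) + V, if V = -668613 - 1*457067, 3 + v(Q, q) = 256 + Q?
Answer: -1758270982314/1561963 ≈ -1.1257e+6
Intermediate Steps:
v(Q, q) = 253 + Q (v(Q, q) = -3 + (256 + Q) = 253 + Q)
V = -1125680 (V = -668613 - 457067 = -1125680)
(471787 + r(-282, 687))/(-1561185 + v(-1031, -685)) + V = (471787 + 687)/(-1561185 + (253 - 1031)) - 1125680 = 472474/(-1561185 - 778) - 1125680 = 472474/(-1561963) - 1125680 = 472474*(-1/1561963) - 1125680 = -472474/1561963 - 1125680 = -1758270982314/1561963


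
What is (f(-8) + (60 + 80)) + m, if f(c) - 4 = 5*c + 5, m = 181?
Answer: 290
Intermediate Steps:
f(c) = 9 + 5*c (f(c) = 4 + (5*c + 5) = 4 + (5 + 5*c) = 9 + 5*c)
(f(-8) + (60 + 80)) + m = ((9 + 5*(-8)) + (60 + 80)) + 181 = ((9 - 40) + 140) + 181 = (-31 + 140) + 181 = 109 + 181 = 290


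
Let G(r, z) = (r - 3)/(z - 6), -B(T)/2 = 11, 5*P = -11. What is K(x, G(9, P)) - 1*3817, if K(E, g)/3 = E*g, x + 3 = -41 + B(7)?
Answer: -150557/41 ≈ -3672.1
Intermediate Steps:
P = -11/5 (P = (1/5)*(-11) = -11/5 ≈ -2.2000)
B(T) = -22 (B(T) = -2*11 = -22)
G(r, z) = (-3 + r)/(-6 + z)
x = -66 (x = -3 + (-41 - 22) = -3 - 63 = -66)
K(E, g) = 3*E*g (K(E, g) = 3*(E*g) = 3*E*g)
K(x, G(9, P)) - 1*3817 = 3*(-66)*((-3 + 9)/(-6 - 11/5)) - 1*3817 = 3*(-66)*(6/(-41/5)) - 3817 = 3*(-66)*(-5/41*6) - 3817 = 3*(-66)*(-30/41) - 3817 = 5940/41 - 3817 = -150557/41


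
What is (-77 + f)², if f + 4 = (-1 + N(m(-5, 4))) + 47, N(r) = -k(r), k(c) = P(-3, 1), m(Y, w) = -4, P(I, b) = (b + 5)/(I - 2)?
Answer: 28561/25 ≈ 1142.4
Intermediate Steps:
P(I, b) = (5 + b)/(-2 + I)
k(c) = -6/5 (k(c) = (5 + 1)/(-2 - 3) = 6/(-5) = -⅕*6 = -6/5)
N(r) = 6/5 (N(r) = -1*(-6/5) = 6/5)
f = 216/5 (f = -4 + ((-1 + 6/5) + 47) = -4 + (⅕ + 47) = -4 + 236/5 = 216/5 ≈ 43.200)
(-77 + f)² = (-77 + 216/5)² = (-169/5)² = 28561/25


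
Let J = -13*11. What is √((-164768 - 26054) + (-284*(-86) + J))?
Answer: I*√166541 ≈ 408.09*I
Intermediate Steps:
J = -143
√((-164768 - 26054) + (-284*(-86) + J)) = √((-164768 - 26054) + (-284*(-86) - 143)) = √(-190822 + (24424 - 143)) = √(-190822 + 24281) = √(-166541) = I*√166541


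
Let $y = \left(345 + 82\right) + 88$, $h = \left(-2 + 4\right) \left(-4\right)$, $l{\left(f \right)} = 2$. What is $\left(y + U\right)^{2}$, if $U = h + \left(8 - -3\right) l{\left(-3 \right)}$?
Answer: $279841$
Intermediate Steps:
$h = -8$ ($h = 2 \left(-4\right) = -8$)
$U = 14$ ($U = -8 + \left(8 - -3\right) 2 = -8 + \left(8 + 3\right) 2 = -8 + 11 \cdot 2 = -8 + 22 = 14$)
$y = 515$ ($y = 427 + 88 = 515$)
$\left(y + U\right)^{2} = \left(515 + 14\right)^{2} = 529^{2} = 279841$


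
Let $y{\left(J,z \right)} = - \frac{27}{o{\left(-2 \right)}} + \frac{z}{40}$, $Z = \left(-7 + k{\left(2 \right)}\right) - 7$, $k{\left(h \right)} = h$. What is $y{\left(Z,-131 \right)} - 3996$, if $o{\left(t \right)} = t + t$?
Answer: $- \frac{159701}{40} \approx -3992.5$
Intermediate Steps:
$o{\left(t \right)} = 2 t$
$Z = -12$ ($Z = \left(-7 + 2\right) - 7 = -5 - 7 = -12$)
$y{\left(J,z \right)} = \frac{27}{4} + \frac{z}{40}$ ($y{\left(J,z \right)} = - \frac{27}{2 \left(-2\right)} + \frac{z}{40} = - \frac{27}{-4} + z \frac{1}{40} = \left(-27\right) \left(- \frac{1}{4}\right) + \frac{z}{40} = \frac{27}{4} + \frac{z}{40}$)
$y{\left(Z,-131 \right)} - 3996 = \left(\frac{27}{4} + \frac{1}{40} \left(-131\right)\right) - 3996 = \left(\frac{27}{4} - \frac{131}{40}\right) - 3996 = \frac{139}{40} - 3996 = - \frac{159701}{40}$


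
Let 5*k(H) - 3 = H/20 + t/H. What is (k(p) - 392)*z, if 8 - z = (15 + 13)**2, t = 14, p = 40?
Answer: 7584042/25 ≈ 3.0336e+5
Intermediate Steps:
k(H) = 3/5 + H/100 + 14/(5*H) (k(H) = 3/5 + (H/20 + 14/H)/5 = 3/5 + (14/H + H/20)/5 = 3/5 + (H/100 + 14/(5*H)) = 3/5 + H/100 + 14/(5*H))
z = -776 (z = 8 - (15 + 13)**2 = 8 - 1*28**2 = 8 - 1*784 = 8 - 784 = -776)
(k(p) - 392)*z = ((1/100)*(280 + 40*(60 + 40))/40 - 392)*(-776) = ((1/100)*(1/40)*(280 + 40*100) - 392)*(-776) = ((1/100)*(1/40)*(280 + 4000) - 392)*(-776) = ((1/100)*(1/40)*4280 - 392)*(-776) = (107/100 - 392)*(-776) = -39093/100*(-776) = 7584042/25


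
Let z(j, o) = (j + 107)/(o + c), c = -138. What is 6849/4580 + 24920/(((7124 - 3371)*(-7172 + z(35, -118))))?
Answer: 23584171819039/15780758740380 ≈ 1.4945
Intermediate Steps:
z(j, o) = (107 + j)/(-138 + o) (z(j, o) = (j + 107)/(o - 138) = (107 + j)/(-138 + o))
6849/4580 + 24920/(((7124 - 3371)*(-7172 + z(35, -118)))) = 6849/4580 + 24920/(((7124 - 3371)*(-7172 + (107 + 35)/(-138 - 118)))) = 6849*(1/4580) + 24920/((3753*(-7172 + 142/(-256)))) = 6849/4580 + 24920/((3753*(-7172 - 1/256*142))) = 6849/4580 + 24920/((3753*(-7172 - 71/128))) = 6849/4580 + 24920/((3753*(-918087/128))) = 6849/4580 + 24920/(-3445580511/128) = 6849/4580 + 24920*(-128/3445580511) = 6849/4580 - 3189760/3445580511 = 23584171819039/15780758740380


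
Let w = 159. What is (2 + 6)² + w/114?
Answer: 2485/38 ≈ 65.395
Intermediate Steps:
(2 + 6)² + w/114 = (2 + 6)² + 159/114 = 8² + 159*(1/114) = 64 + 53/38 = 2485/38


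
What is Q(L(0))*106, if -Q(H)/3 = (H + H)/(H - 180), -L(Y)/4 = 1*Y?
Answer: 0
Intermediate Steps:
L(Y) = -4*Y
Q(H) = -6*H/(-180 + H) (Q(H) = -3*(H + H)/(H - 180) = -3*2*H/(-180 + H) = -6*H/(-180 + H))
Q(L(0))*106 = -6*(-4*0)/(-180 - 4*0)*106 = -6*0/(-180 + 0)*106 = -6*0/(-180)*106 = -6*0*(-1/180)*106 = 0*106 = 0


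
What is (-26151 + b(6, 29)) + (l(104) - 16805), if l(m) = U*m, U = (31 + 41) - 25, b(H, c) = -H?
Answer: -38074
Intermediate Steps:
U = 47 (U = 72 - 25 = 47)
l(m) = 47*m
(-26151 + b(6, 29)) + (l(104) - 16805) = (-26151 - 1*6) + (47*104 - 16805) = (-26151 - 6) + (4888 - 16805) = -26157 - 11917 = -38074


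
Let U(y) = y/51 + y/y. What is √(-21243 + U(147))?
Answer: I*√6138105/17 ≈ 145.74*I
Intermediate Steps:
U(y) = 1 + y/51 (U(y) = y*(1/51) + 1 = y/51 + 1 = 1 + y/51)
√(-21243 + U(147)) = √(-21243 + (1 + (1/51)*147)) = √(-21243 + (1 + 49/17)) = √(-21243 + 66/17) = √(-361065/17) = I*√6138105/17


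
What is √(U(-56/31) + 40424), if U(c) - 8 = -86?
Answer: √40346 ≈ 200.86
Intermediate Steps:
U(c) = -78 (U(c) = 8 - 86 = -78)
√(U(-56/31) + 40424) = √(-78 + 40424) = √40346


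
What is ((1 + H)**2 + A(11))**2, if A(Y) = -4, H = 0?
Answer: 9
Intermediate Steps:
((1 + H)**2 + A(11))**2 = ((1 + 0)**2 - 4)**2 = (1**2 - 4)**2 = (1 - 4)**2 = (-3)**2 = 9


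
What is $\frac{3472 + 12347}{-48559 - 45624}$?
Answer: $- \frac{15819}{94183} \approx -0.16796$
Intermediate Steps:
$\frac{3472 + 12347}{-48559 - 45624} = \frac{15819}{-94183} = 15819 \left(- \frac{1}{94183}\right) = - \frac{15819}{94183}$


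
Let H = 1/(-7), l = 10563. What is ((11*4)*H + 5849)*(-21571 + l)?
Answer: -450216192/7 ≈ -6.4317e+7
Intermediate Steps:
H = -⅐ ≈ -0.14286
((11*4)*H + 5849)*(-21571 + l) = ((11*4)*(-⅐) + 5849)*(-21571 + 10563) = (44*(-⅐) + 5849)*(-11008) = (-44/7 + 5849)*(-11008) = (40899/7)*(-11008) = -450216192/7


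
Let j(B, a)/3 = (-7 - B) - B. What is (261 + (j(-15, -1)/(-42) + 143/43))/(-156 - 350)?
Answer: -158135/304612 ≈ -0.51914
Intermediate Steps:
j(B, a) = -21 - 6*B (j(B, a) = 3*((-7 - B) - B) = 3*(-7 - 2*B) = -21 - 6*B)
(261 + (j(-15, -1)/(-42) + 143/43))/(-156 - 350) = (261 + ((-21 - 6*(-15))/(-42) + 143/43))/(-156 - 350) = (261 + ((-21 + 90)*(-1/42) + 143*(1/43)))/(-506) = (261 + (69*(-1/42) + 143/43))*(-1/506) = (261 + (-23/14 + 143/43))*(-1/506) = (261 + 1013/602)*(-1/506) = (158135/602)*(-1/506) = -158135/304612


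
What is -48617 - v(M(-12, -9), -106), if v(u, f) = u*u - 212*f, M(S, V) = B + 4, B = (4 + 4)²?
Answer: -75713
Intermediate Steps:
B = 64 (B = 8² = 64)
M(S, V) = 68 (M(S, V) = 64 + 4 = 68)
v(u, f) = u² - 212*f
-48617 - v(M(-12, -9), -106) = -48617 - (68² - 212*(-106)) = -48617 - (4624 + 22472) = -48617 - 1*27096 = -48617 - 27096 = -75713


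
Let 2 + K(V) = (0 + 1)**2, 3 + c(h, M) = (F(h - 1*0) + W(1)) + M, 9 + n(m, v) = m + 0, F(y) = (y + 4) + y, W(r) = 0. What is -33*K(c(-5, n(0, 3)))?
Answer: 33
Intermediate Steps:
F(y) = 4 + 2*y (F(y) = (4 + y) + y = 4 + 2*y)
n(m, v) = -9 + m (n(m, v) = -9 + (m + 0) = -9 + m)
c(h, M) = 1 + M + 2*h (c(h, M) = -3 + (((4 + 2*(h - 1*0)) + 0) + M) = -3 + (((4 + 2*(h + 0)) + 0) + M) = -3 + (((4 + 2*h) + 0) + M) = -3 + ((4 + 2*h) + M) = -3 + (4 + M + 2*h) = 1 + M + 2*h)
K(V) = -1 (K(V) = -2 + (0 + 1)**2 = -2 + 1**2 = -2 + 1 = -1)
-33*K(c(-5, n(0, 3))) = -33*(-1) = 33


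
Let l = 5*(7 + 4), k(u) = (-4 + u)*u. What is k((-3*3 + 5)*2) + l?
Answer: 151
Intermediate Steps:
k(u) = u*(-4 + u)
l = 55 (l = 5*11 = 55)
k((-3*3 + 5)*2) + l = ((-3*3 + 5)*2)*(-4 + (-3*3 + 5)*2) + 55 = ((-9 + 5)*2)*(-4 + (-9 + 5)*2) + 55 = (-4*2)*(-4 - 4*2) + 55 = -8*(-4 - 8) + 55 = -8*(-12) + 55 = 96 + 55 = 151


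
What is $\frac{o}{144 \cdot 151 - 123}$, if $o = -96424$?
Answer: $- \frac{96424}{21621} \approx -4.4597$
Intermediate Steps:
$\frac{o}{144 \cdot 151 - 123} = - \frac{96424}{144 \cdot 151 - 123} = - \frac{96424}{21744 - 123} = - \frac{96424}{21621}$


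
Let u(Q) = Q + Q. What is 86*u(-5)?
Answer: -860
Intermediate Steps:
u(Q) = 2*Q
86*u(-5) = 86*(2*(-5)) = 86*(-10) = -860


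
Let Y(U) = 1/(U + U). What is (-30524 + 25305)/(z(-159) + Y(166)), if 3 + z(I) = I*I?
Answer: -1732708/8392297 ≈ -0.20646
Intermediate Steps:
Y(U) = 1/(2*U)
z(I) = -3 + I² (z(I) = -3 + I*I = -3 + I²)
(-30524 + 25305)/(z(-159) + Y(166)) = (-30524 + 25305)/((-3 + (-159)²) + (½)/166) = -5219/((-3 + 25281) + (½)*(1/166)) = -5219/(25278 + 1/332) = -5219/8392297/332 = -5219*332/8392297 = -1732708/8392297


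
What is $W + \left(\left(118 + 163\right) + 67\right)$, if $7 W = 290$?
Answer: $\frac{2726}{7} \approx 389.43$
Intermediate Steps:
$W = \frac{290}{7}$ ($W = \frac{1}{7} \cdot 290 = \frac{290}{7} \approx 41.429$)
$W + \left(\left(118 + 163\right) + 67\right) = \frac{290}{7} + \left(\left(118 + 163\right) + 67\right) = \frac{290}{7} + \left(281 + 67\right) = \frac{290}{7} + 348 = \frac{2726}{7}$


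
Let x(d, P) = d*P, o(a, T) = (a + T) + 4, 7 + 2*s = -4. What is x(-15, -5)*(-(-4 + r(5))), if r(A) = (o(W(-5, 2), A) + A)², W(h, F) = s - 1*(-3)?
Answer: -38475/4 ≈ -9618.8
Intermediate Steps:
s = -11/2 (s = -7/2 + (½)*(-4) = -7/2 - 2 = -11/2 ≈ -5.5000)
W(h, F) = -5/2 (W(h, F) = -11/2 - 1*(-3) = -11/2 + 3 = -5/2)
o(a, T) = 4 + T + a (o(a, T) = (T + a) + 4 = 4 + T + a)
r(A) = (3/2 + 2*A)² (r(A) = ((4 + A - 5/2) + A)² = ((3/2 + A) + A)² = (3/2 + 2*A)²)
x(d, P) = P*d
x(-15, -5)*(-(-4 + r(5))) = (-5*(-15))*(-(-4 + (3 + 4*5)²/4)) = 75*(-(-4 + (3 + 20)²/4)) = 75*(-(-4 + (¼)*23²)) = 75*(-(-4 + (¼)*529)) = 75*(-(-4 + 529/4)) = 75*(-1*513/4) = 75*(-513/4) = -38475/4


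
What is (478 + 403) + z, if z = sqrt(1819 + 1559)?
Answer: 881 + sqrt(3378) ≈ 939.12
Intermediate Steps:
z = sqrt(3378) ≈ 58.121
(478 + 403) + z = (478 + 403) + sqrt(3378) = 881 + sqrt(3378)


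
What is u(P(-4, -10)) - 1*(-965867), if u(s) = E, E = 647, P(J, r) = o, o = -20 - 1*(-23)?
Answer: 966514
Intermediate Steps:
o = 3 (o = -20 + 23 = 3)
P(J, r) = 3
u(s) = 647
u(P(-4, -10)) - 1*(-965867) = 647 - 1*(-965867) = 647 + 965867 = 966514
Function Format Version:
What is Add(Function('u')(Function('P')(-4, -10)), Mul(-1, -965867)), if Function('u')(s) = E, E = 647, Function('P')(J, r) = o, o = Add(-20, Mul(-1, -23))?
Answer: 966514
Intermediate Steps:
o = 3 (o = Add(-20, 23) = 3)
Function('P')(J, r) = 3
Function('u')(s) = 647
Add(Function('u')(Function('P')(-4, -10)), Mul(-1, -965867)) = Add(647, Mul(-1, -965867)) = Add(647, 965867) = 966514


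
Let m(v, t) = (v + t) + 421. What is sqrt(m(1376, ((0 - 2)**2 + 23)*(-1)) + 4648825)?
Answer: sqrt(4650595) ≈ 2156.5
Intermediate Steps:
m(v, t) = 421 + t + v (m(v, t) = (t + v) + 421 = 421 + t + v)
sqrt(m(1376, ((0 - 2)**2 + 23)*(-1)) + 4648825) = sqrt((421 + ((0 - 2)**2 + 23)*(-1) + 1376) + 4648825) = sqrt((421 + ((-2)**2 + 23)*(-1) + 1376) + 4648825) = sqrt((421 + (4 + 23)*(-1) + 1376) + 4648825) = sqrt((421 + 27*(-1) + 1376) + 4648825) = sqrt((421 - 27 + 1376) + 4648825) = sqrt(1770 + 4648825) = sqrt(4650595)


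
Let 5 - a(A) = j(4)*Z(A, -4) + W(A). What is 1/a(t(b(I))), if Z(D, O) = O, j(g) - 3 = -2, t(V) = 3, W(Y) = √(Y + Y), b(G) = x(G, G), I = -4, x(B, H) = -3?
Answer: 3/25 + √6/75 ≈ 0.15266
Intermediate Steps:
b(G) = -3
W(Y) = √2*√Y (W(Y) = √(2*Y) = √2*√Y)
j(g) = 1 (j(g) = 3 - 2 = 1)
a(A) = 9 - √2*√A (a(A) = 5 - (1*(-4) + √2*√A) = 5 - (-4 + √2*√A) = 5 + (4 - √2*√A) = 9 - √2*√A)
1/a(t(b(I))) = 1/(9 - √2*√3) = 1/(9 - √6)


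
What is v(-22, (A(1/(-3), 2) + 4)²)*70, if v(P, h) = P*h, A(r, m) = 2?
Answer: -55440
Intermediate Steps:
v(-22, (A(1/(-3), 2) + 4)²)*70 = -22*(2 + 4)²*70 = -22*6²*70 = -22*36*70 = -792*70 = -55440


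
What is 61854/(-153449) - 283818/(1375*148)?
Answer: -28069438641/15613435750 ≈ -1.7978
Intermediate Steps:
61854/(-153449) - 283818/(1375*148) = 61854*(-1/153449) - 283818/203500 = -61854/153449 - 283818*1/203500 = -61854/153449 - 141909/101750 = -28069438641/15613435750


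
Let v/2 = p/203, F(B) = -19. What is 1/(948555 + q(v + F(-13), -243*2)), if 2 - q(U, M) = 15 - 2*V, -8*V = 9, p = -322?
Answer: 4/3794159 ≈ 1.0543e-6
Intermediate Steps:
V = -9/8 (V = -⅛*9 = -9/8 ≈ -1.1250)
v = -92/29 (v = 2*(-322/203) = 2*(-322*1/203) = 2*(-46/29) = -92/29 ≈ -3.1724)
q(U, M) = -61/4 (q(U, M) = 2 - (15 - 2*(-9/8)) = 2 - (15 + 9/4) = 2 - 1*69/4 = 2 - 69/4 = -61/4)
1/(948555 + q(v + F(-13), -243*2)) = 1/(948555 - 61/4) = 1/(3794159/4) = 4/3794159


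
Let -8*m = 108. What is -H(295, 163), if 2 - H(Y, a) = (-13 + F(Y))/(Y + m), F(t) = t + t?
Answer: 28/563 ≈ 0.049734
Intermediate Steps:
F(t) = 2*t
m = -27/2 (m = -1/8*108 = -27/2 ≈ -13.500)
H(Y, a) = 2 - (-13 + 2*Y)/(-27/2 + Y) (H(Y, a) = 2 - (-13 + 2*Y)/(Y - 27/2) = 2 - (-13 + 2*Y)/(-27/2 + Y))
-H(295, 163) = -(-28)/(-27 + 2*295) = -(-28)/(-27 + 590) = -(-28)/563 = -1*(-28/563) = 28/563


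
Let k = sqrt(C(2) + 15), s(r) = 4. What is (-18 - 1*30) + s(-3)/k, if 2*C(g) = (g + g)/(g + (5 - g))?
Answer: -48 + 4*sqrt(385)/77 ≈ -46.981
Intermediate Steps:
C(g) = g/5 (C(g) = ((g + g)/(g + (5 - g)))/2 = ((2*g)/5)/2 = ((2*g)*(1/5))/2 = (2*g/5)/2 = g/5)
k = sqrt(385)/5 (k = sqrt((1/5)*2 + 15) = sqrt(2/5 + 15) = sqrt(77/5) = sqrt(385)/5 ≈ 3.9243)
(-18 - 1*30) + s(-3)/k = (-18 - 1*30) + 4/((sqrt(385)/5)) = (-18 - 30) + 4*(sqrt(385)/77) = -48 + 4*sqrt(385)/77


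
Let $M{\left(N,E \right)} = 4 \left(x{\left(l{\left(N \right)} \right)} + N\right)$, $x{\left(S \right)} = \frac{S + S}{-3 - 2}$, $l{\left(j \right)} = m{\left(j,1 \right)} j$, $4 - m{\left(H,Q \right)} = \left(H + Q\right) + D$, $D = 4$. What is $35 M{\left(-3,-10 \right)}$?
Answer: $-84$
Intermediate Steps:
$m{\left(H,Q \right)} = - H - Q$ ($m{\left(H,Q \right)} = 4 - \left(\left(H + Q\right) + 4\right) = 4 - \left(4 + H + Q\right) = - H - Q$)
$l{\left(j \right)} = j \left(-1 - j\right)$ ($l{\left(j \right)} = \left(- j - 1\right) j = \left(-1 - j\right) j = j \left(-1 - j\right)$)
$x{\left(S \right)} = - \frac{2 S}{5}$ ($x{\left(S \right)} = \frac{2 S}{-5} = 2 S \left(- \frac{1}{5}\right) = - \frac{2 S}{5}$)
$M{\left(N,E \right)} = 4 N + \frac{8 N \left(1 + N\right)}{5}$ ($M{\left(N,E \right)} = 4 \left(- \frac{2 \left(- N \left(1 + N\right)\right)}{5} + N\right) = 4 \left(\frac{2 N \left(1 + N\right)}{5} + N\right) = 4 \left(N + \frac{2 N \left(1 + N\right)}{5}\right) = 4 N + \frac{8 N \left(1 + N\right)}{5}$)
$35 M{\left(-3,-10 \right)} = 35 \cdot \frac{4}{5} \left(-3\right) \left(7 + 2 \left(-3\right)\right) = 35 \cdot \frac{4}{5} \left(-3\right) \left(7 - 6\right) = 35 \cdot \frac{4}{5} \left(-3\right) 1 = 35 \left(- \frac{12}{5}\right) = -84$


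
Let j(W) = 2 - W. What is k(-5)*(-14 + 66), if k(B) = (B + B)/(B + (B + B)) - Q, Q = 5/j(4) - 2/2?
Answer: 650/3 ≈ 216.67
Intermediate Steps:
Q = -7/2 (Q = 5/(2 - 1*4) - 2/2 = 5/(2 - 4) - 2*1/2 = 5/(-2) - 1 = 5*(-1/2) - 1 = -5/2 - 1 = -7/2 ≈ -3.5000)
k(B) = 25/6 (k(B) = (B + B)/(B + (B + B)) - 1*(-7/2) = (2*B)/(B + 2*B) + 7/2 = (2*B)/((3*B)) + 7/2 = (2*B)*(1/(3*B)) + 7/2 = 2/3 + 7/2 = 25/6)
k(-5)*(-14 + 66) = 25*(-14 + 66)/6 = (25/6)*52 = 650/3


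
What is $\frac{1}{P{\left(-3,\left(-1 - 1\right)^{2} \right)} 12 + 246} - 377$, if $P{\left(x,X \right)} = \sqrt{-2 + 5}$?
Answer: $- \frac{3775237}{10014} - \frac{\sqrt{3}}{5007} \approx -377.0$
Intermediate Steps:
$P{\left(x,X \right)} = \sqrt{3}$
$\frac{1}{P{\left(-3,\left(-1 - 1\right)^{2} \right)} 12 + 246} - 377 = \frac{1}{\sqrt{3} \cdot 12 + 246} - 377 = \frac{1}{12 \sqrt{3} + 246} - 377 = \frac{1}{246 + 12 \sqrt{3}} - 377 = -377 + \frac{1}{246 + 12 \sqrt{3}}$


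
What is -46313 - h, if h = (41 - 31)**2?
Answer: -46413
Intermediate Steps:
h = 100 (h = 10**2 = 100)
-46313 - h = -46313 - 1*100 = -46313 - 100 = -46413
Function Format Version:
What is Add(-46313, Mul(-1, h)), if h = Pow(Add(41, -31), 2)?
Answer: -46413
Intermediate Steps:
h = 100 (h = Pow(10, 2) = 100)
Add(-46313, Mul(-1, h)) = Add(-46313, Mul(-1, 100)) = Add(-46313, -100) = -46413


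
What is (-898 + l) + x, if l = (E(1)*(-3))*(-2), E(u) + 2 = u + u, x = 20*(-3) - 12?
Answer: -970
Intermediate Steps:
x = -72 (x = -60 - 12 = -72)
E(u) = -2 + 2*u (E(u) = -2 + (u + u) = -2 + 2*u)
l = 0 (l = ((-2 + 2*1)*(-3))*(-2) = ((-2 + 2)*(-3))*(-2) = (0*(-3))*(-2) = 0*(-2) = 0)
(-898 + l) + x = (-898 + 0) - 72 = -898 - 72 = -970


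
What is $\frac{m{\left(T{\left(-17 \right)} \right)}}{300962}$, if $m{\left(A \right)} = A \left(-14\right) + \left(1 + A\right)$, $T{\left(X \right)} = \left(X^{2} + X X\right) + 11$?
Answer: $- \frac{132}{5189} \approx -0.025438$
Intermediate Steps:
$T{\left(X \right)} = 11 + 2 X^{2}$ ($T{\left(X \right)} = \left(X^{2} + X^{2}\right) + 11 = 2 X^{2} + 11 = 11 + 2 X^{2}$)
$m{\left(A \right)} = 1 - 13 A$ ($m{\left(A \right)} = - 14 A + \left(1 + A\right) = 1 - 13 A$)
$\frac{m{\left(T{\left(-17 \right)} \right)}}{300962} = \frac{1 - 13 \left(11 + 2 \left(-17\right)^{2}\right)}{300962} = \left(1 - 13 \left(11 + 2 \cdot 289\right)\right) \frac{1}{300962} = \left(1 - 13 \left(11 + 578\right)\right) \frac{1}{300962} = \left(1 - 7657\right) \frac{1}{300962} = \left(-7656\right) \frac{1}{300962} = - \frac{132}{5189}$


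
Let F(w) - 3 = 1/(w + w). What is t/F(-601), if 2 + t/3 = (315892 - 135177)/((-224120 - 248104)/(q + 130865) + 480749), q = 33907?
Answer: -38659394724414/23797056227035 ≈ -1.6245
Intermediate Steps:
F(w) = 3 + 1/(2*w) (F(w) = 3 + 1/(w + w) = 3 + 1/(2*w))
t = -32162558007/6601125167 (t = -6 + 3*((315892 - 135177)/((-224120 - 248104)/(33907 + 130865) + 480749)) = -6 + 3*(180715/(-472224/164772 + 480749)) = -6 + 3*(180715/(-472224*1/164772 + 480749)) = -6 + 3*(180715/(-39352/13731 + 480749)) = -6 + 3*(180715/(6601125167/13731)) = -6 + 3*(180715*(13731/6601125167)) = -6 + 3*(2481397665/6601125167) = -6 + 7444192995/6601125167 = -32162558007/6601125167 ≈ -4.8723)
t/F(-601) = -32162558007/(6601125167*(3 + (1/2)/(-601))) = -32162558007/(6601125167*(3 + (1/2)*(-1/601))) = -32162558007/(6601125167*(3 - 1/1202)) = -32162558007/(6601125167*3605/1202) = -32162558007/6601125167*1202/3605 = -38659394724414/23797056227035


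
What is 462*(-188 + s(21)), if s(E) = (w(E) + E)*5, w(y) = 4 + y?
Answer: 19404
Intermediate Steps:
s(E) = 20 + 10*E (s(E) = ((4 + E) + E)*5 = (4 + 2*E)*5 = 20 + 10*E)
462*(-188 + s(21)) = 462*(-188 + (20 + 10*21)) = 462*(-188 + (20 + 210)) = 462*(-188 + 230) = 462*42 = 19404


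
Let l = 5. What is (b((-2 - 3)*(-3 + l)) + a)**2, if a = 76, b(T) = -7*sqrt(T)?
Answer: 5286 - 1064*I*sqrt(10) ≈ 5286.0 - 3364.7*I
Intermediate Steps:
(b((-2 - 3)*(-3 + l)) + a)**2 = (-7*sqrt(-3 + 5)*sqrt(-2 - 3) + 76)**2 = (-7*I*sqrt(10) + 76)**2 = (76 - 7*I*sqrt(10))**2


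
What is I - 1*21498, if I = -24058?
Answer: -45556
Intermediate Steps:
I - 1*21498 = -24058 - 1*21498 = -24058 - 21498 = -45556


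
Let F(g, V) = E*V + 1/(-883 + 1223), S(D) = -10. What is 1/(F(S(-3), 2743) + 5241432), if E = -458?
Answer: 340/1354946921 ≈ 2.5093e-7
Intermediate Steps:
F(g, V) = 1/340 - 458*V (F(g, V) = -458*V + 1/(-883 + 1223) = -458*V + 1/340 = 1/340 - 458*V)
1/(F(S(-3), 2743) + 5241432) = 1/((1/340 - 458*2743) + 5241432) = 1/((1/340 - 1256294) + 5241432) = 1/(-427139959/340 + 5241432) = 1/(1354946921/340) = 340/1354946921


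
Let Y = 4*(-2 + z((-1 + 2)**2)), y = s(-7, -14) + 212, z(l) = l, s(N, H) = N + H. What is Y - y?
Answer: -195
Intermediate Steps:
s(N, H) = H + N
y = 191 (y = (-14 - 7) + 212 = -21 + 212 = 191)
Y = -4 (Y = 4*(-2 + (-1 + 2)**2) = 4*(-2 + 1**2) = 4*(-2 + 1) = 4*(-1) = -4)
Y - y = -4 - 1*191 = -4 - 191 = -195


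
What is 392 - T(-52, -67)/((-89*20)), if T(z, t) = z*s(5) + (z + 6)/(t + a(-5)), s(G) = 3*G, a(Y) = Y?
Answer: 25091303/64080 ≈ 391.56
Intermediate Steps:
T(z, t) = 15*z + (6 + z)/(-5 + t) (T(z, t) = z*(3*5) + (z + 6)/(t - 5) = z*15 + (6 + z)/(-5 + t) = 15*z + (6 + z)/(-5 + t))
392 - T(-52, -67)/((-89*20)) = 392 - (6 - 74*(-52) + 15*(-67)*(-52))/(-5 - 67)/((-89*20)) = 392 - (6 + 3848 + 52260)/(-72)/(-1780) = 392 - (-1/72*56114)*(-1)/1780 = 392 - (-28057)*(-1)/(36*1780) = 392 - 1*28057/64080 = 392 - 28057/64080 = 25091303/64080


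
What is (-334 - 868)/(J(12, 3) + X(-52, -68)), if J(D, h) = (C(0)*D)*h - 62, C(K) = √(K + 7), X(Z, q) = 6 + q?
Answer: 18631/788 + 5409*√7/788 ≈ 41.804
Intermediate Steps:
C(K) = √(7 + K)
J(D, h) = -62 + D*h*√7 (J(D, h) = (√(7 + 0)*D)*h - 62 = (√7*D)*h - 62 = (D*√7)*h - 62 = D*h*√7 - 62 = -62 + D*h*√7)
(-334 - 868)/(J(12, 3) + X(-52, -68)) = (-334 - 868)/((-62 + 12*3*√7) + (6 - 68)) = -1202/((-62 + 36*√7) - 62) = -1202/(-124 + 36*√7)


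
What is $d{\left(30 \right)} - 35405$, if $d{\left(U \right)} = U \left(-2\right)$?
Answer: $-35465$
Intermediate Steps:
$d{\left(U \right)} = - 2 U$
$d{\left(30 \right)} - 35405 = \left(-2\right) 30 - 35405 = -60 - 35405 = -35465$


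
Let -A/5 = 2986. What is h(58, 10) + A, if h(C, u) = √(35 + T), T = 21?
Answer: -14930 + 2*√14 ≈ -14923.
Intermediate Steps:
A = -14930 (A = -5*2986 = -14930)
h(C, u) = 2*√14 (h(C, u) = √(35 + 21) = √56 = 2*√14)
h(58, 10) + A = 2*√14 - 14930 = -14930 + 2*√14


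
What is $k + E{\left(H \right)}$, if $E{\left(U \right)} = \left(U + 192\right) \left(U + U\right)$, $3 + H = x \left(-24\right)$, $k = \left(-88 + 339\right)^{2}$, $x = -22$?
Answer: $815851$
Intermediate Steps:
$k = 63001$ ($k = 251^{2} = 63001$)
$H = 525$ ($H = -3 - -528 = -3 + 528 = 525$)
$E{\left(U \right)} = 2 U \left(192 + U\right)$ ($E{\left(U \right)} = \left(192 + U\right) 2 U = 2 U \left(192 + U\right)$)
$k + E{\left(H \right)} = 63001 + 2 \cdot 525 \left(192 + 525\right) = 63001 + 2 \cdot 525 \cdot 717 = 63001 + 752850 = 815851$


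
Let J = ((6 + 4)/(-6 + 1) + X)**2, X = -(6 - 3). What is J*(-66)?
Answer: -1650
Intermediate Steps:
X = -3 (X = -1*3 = -3)
J = 25 (J = ((6 + 4)/(-6 + 1) - 3)**2 = (10/(-5) - 3)**2 = (10*(-1/5) - 3)**2 = (-2 - 3)**2 = (-5)**2 = 25)
J*(-66) = 25*(-66) = -1650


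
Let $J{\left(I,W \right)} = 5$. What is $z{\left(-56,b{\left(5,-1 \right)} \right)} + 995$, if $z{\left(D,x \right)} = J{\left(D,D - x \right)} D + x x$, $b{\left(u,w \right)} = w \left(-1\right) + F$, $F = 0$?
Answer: $716$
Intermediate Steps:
$b{\left(u,w \right)} = - w$ ($b{\left(u,w \right)} = w \left(-1\right) + 0 = - w + 0 = - w$)
$z{\left(D,x \right)} = x^{2} + 5 D$ ($z{\left(D,x \right)} = 5 D + x x = 5 D + x^{2} = x^{2} + 5 D$)
$z{\left(-56,b{\left(5,-1 \right)} \right)} + 995 = \left(\left(\left(-1\right) \left(-1\right)\right)^{2} + 5 \left(-56\right)\right) + 995 = \left(1^{2} - 280\right) + 995 = \left(1 - 280\right) + 995 = -279 + 995 = 716$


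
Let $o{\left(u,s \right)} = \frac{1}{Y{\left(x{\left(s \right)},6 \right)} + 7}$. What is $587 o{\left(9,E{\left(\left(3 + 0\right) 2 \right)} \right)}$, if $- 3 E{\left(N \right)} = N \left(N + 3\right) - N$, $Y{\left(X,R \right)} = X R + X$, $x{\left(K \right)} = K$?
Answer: $- \frac{587}{105} \approx -5.5905$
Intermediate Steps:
$Y{\left(X,R \right)} = X + R X$ ($Y{\left(X,R \right)} = R X + X = X + R X$)
$E{\left(N \right)} = \frac{N}{3} - \frac{N \left(3 + N\right)}{3}$ ($E{\left(N \right)} = - \frac{N \left(N + 3\right) - N}{3} = - \frac{N \left(3 + N\right) - N}{3} = - \frac{- N + N \left(3 + N\right)}{3} = \frac{N}{3} - \frac{N \left(3 + N\right)}{3}$)
$o{\left(u,s \right)} = \frac{1}{7 + 7 s}$ ($o{\left(u,s \right)} = \frac{1}{s \left(1 + 6\right) + 7} = \frac{1}{s 7 + 7} = \frac{1}{7 s + 7} = \frac{1}{7 + 7 s}$)
$587 o{\left(9,E{\left(\left(3 + 0\right) 2 \right)} \right)} = 587 \frac{1}{7 \left(1 - \frac{\left(3 + 0\right) 2 \left(2 + \left(3 + 0\right) 2\right)}{3}\right)} = 587 \frac{1}{7 \left(1 - \frac{3 \cdot 2 \left(2 + 3 \cdot 2\right)}{3}\right)} = 587 \frac{1}{7 \left(1 - 2 \left(2 + 6\right)\right)} = 587 \frac{1}{7 \left(1 - 2 \cdot 8\right)} = 587 \frac{1}{7 \left(1 - 16\right)} = 587 \frac{1}{7 \left(-15\right)} = 587 \cdot \frac{1}{7} \left(- \frac{1}{15}\right) = 587 \left(- \frac{1}{105}\right) = - \frac{587}{105}$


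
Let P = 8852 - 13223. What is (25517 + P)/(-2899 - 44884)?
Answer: -21146/47783 ≈ -0.44254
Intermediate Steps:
P = -4371
(25517 + P)/(-2899 - 44884) = (25517 - 4371)/(-2899 - 44884) = 21146/(-47783) = 21146*(-1/47783) = -21146/47783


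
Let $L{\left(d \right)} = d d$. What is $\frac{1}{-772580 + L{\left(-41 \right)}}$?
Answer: $- \frac{1}{770899} \approx -1.2972 \cdot 10^{-6}$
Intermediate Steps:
$L{\left(d \right)} = d^{2}$
$\frac{1}{-772580 + L{\left(-41 \right)}} = \frac{1}{-772580 + \left(-41\right)^{2}} = \frac{1}{-772580 + 1681} = \frac{1}{-770899} = - \frac{1}{770899}$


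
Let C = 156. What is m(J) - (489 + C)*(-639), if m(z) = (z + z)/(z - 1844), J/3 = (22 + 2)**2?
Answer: 11951631/29 ≈ 4.1213e+5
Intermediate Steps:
J = 1728 (J = 3*(22 + 2)**2 = 3*24**2 = 3*576 = 1728)
m(z) = 2*z/(-1844 + z) (m(z) = (2*z)/(-1844 + z) = 2*z/(-1844 + z))
m(J) - (489 + C)*(-639) = 2*1728/(-1844 + 1728) - (489 + 156)*(-639) = 2*1728/(-116) - 645*(-639) = 2*1728*(-1/116) - 1*(-412155) = -864/29 + 412155 = 11951631/29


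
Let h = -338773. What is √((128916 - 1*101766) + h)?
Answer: I*√311623 ≈ 558.23*I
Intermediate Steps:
√((128916 - 1*101766) + h) = √((128916 - 1*101766) - 338773) = √((128916 - 101766) - 338773) = √(27150 - 338773) = √(-311623) = I*√311623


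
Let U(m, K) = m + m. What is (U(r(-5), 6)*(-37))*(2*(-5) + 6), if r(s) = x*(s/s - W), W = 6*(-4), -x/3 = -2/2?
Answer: 22200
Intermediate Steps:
x = 3 (x = -(-6)/2 = -3*(-1) = 3)
W = -24
r(s) = 75 (r(s) = 3*(s/s - 1*(-24)) = 3*(1 + 24) = 3*25 = 75)
U(m, K) = 2*m
(U(r(-5), 6)*(-37))*(2*(-5) + 6) = ((2*75)*(-37))*(2*(-5) + 6) = (150*(-37))*(-10 + 6) = -5550*(-4) = 22200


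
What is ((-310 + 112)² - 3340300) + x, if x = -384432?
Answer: -3685528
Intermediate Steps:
((-310 + 112)² - 3340300) + x = ((-310 + 112)² - 3340300) - 384432 = ((-198)² - 3340300) - 384432 = (39204 - 3340300) - 384432 = -3301096 - 384432 = -3685528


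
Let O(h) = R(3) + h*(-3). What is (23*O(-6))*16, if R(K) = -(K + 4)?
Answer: 4048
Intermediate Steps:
R(K) = -4 - K (R(K) = -(4 + K) = -4 - K)
O(h) = -7 - 3*h (O(h) = (-4 - 1*3) + h*(-3) = (-4 - 3) - 3*h = -7 - 3*h)
(23*O(-6))*16 = (23*(-7 - 3*(-6)))*16 = (23*(-7 + 18))*16 = (23*11)*16 = 253*16 = 4048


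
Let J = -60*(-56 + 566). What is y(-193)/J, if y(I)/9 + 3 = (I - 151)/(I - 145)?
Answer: 67/114920 ≈ 0.00058301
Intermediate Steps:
J = -30600 (J = -60*510 = -30600)
y(I) = -27 + 9*(-151 + I)/(-145 + I) (y(I) = -27 + 9*((I - 151)/(I - 145)) = -27 + 9*((-151 + I)/(-145 + I)) = -27 + 9*(-151 + I)/(-145 + I))
y(-193)/J = (18*(142 - 1*(-193))/(-145 - 193))/(-30600) = (18*(142 + 193)/(-338))*(-1/30600) = (18*(-1/338)*335)*(-1/30600) = -3015/169*(-1/30600) = 67/114920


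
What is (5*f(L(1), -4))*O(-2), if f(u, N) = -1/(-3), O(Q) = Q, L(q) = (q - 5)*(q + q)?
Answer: -10/3 ≈ -3.3333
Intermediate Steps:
L(q) = 2*q*(-5 + q) (L(q) = (-5 + q)*(2*q) = 2*q*(-5 + q))
f(u, N) = ⅓ (f(u, N) = -1*(-⅓) = ⅓)
(5*f(L(1), -4))*O(-2) = (5*(⅓))*(-2) = (5/3)*(-2) = -10/3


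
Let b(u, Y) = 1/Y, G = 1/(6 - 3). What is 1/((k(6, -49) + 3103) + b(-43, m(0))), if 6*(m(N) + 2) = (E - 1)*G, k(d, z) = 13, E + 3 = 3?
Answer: 37/115274 ≈ 0.00032097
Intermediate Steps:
E = 0 (E = -3 + 3 = 0)
G = 1/3 ≈ 0.33333
m(N) = -37/18 (m(N) = -2 + ((0 - 1)*(1/3))/6 = -2 + (-1*1/3)/6 = -2 + (1/6)*(-1/3) = -2 - 1/18 = -37/18)
1/((k(6, -49) + 3103) + b(-43, m(0))) = 1/((13 + 3103) + 1/(-37/18)) = 1/(3116 - 18/37) = 1/(115274/37) = 37/115274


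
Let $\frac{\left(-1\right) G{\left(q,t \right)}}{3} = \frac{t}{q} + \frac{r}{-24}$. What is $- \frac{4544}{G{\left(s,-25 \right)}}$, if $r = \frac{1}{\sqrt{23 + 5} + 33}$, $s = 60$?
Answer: $- \frac{386894336}{106761} - \frac{72704 \sqrt{7}}{106761} \approx -3625.7$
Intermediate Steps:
$r = \frac{1}{33 + 2 \sqrt{7}}$ ($r = \frac{1}{\sqrt{28} + 33} = \frac{1}{2 \sqrt{7} + 33} = \frac{1}{33 + 2 \sqrt{7}} \approx 0.026115$)
$G{\left(q,t \right)} = \frac{33}{8488} - \frac{\sqrt{7}}{4244} - \frac{3 t}{q}$ ($G{\left(q,t \right)} = - 3 \left(\frac{t}{q} + \frac{\frac{33}{1061} - \frac{2 \sqrt{7}}{1061}}{-24}\right) = - 3 \left(\frac{t}{q} + \left(\frac{33}{1061} - \frac{2 \sqrt{7}}{1061}\right) \left(- \frac{1}{24}\right)\right) = - 3 \left(\frac{t}{q} - \left(\frac{11}{8488} - \frac{\sqrt{7}}{12732}\right)\right) = - 3 \left(- \frac{11}{8488} + \frac{\sqrt{7}}{12732} + \frac{t}{q}\right) = \frac{33}{8488} - \frac{\sqrt{7}}{4244} - \frac{3 t}{q}$)
$- \frac{4544}{G{\left(s,-25 \right)}} = - \frac{4544}{\frac{33}{8488} - \frac{\sqrt{7}}{4244} - - \frac{75}{60}} = - \frac{4544}{\frac{33}{8488} - \frac{\sqrt{7}}{4244} - \left(-75\right) \frac{1}{60}} = - \frac{4544}{\frac{33}{8488} - \frac{\sqrt{7}}{4244} + \frac{5}{4}} = - \frac{4544}{\frac{10643}{8488} - \frac{\sqrt{7}}{4244}}$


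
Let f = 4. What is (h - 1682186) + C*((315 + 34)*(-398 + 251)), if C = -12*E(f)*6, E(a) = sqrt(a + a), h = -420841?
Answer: -2103027 + 7387632*sqrt(2) ≈ 8.3447e+6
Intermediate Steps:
E(a) = sqrt(2)*sqrt(a) (E(a) = sqrt(2*a) = sqrt(2)*sqrt(a))
C = -144*sqrt(2) (C = -12*sqrt(2)*sqrt(4)*6 = -12*sqrt(2)*2*6 = -24*sqrt(2)*6 = -144*sqrt(2) ≈ -203.65)
(h - 1682186) + C*((315 + 34)*(-398 + 251)) = (-420841 - 1682186) + (-144*sqrt(2))*((315 + 34)*(-398 + 251)) = -2103027 + (-144*sqrt(2))*(349*(-147)) = -2103027 - 144*sqrt(2)*(-51303) = -2103027 + 7387632*sqrt(2)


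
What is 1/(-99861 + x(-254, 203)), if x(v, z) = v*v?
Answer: -1/35345 ≈ -2.8293e-5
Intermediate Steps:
x(v, z) = v²
1/(-99861 + x(-254, 203)) = 1/(-99861 + (-254)²) = 1/(-99861 + 64516) = 1/(-35345) = -1/35345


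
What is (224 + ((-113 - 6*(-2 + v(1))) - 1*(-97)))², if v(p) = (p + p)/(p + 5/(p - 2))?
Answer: 49729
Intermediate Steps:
v(p) = 2*p/(p + 5/(-2 + p)) (v(p) = (2*p)/(p + 5/(-2 + p)) = 2*p/(p + 5/(-2 + p)))
(224 + ((-113 - 6*(-2 + v(1))) - 1*(-97)))² = (224 + ((-113 - 6*(-2 + 2*1*(-2 + 1)/(5 + 1² - 2*1))) - 1*(-97)))² = (224 + ((-113 - 6*(-2 + 2*1*(-1)/(5 + 1 - 2))) + 97))² = (224 + ((-113 - 6*(-2 + 2*1*(-1)/4)) + 97))² = (224 + ((-113 - 6*(-2 + 2*1*(¼)*(-1))) + 97))² = (224 + ((-113 - 6*(-2 - ½)) + 97))² = (224 + ((-113 - 6*(-5)/2) + 97))² = (224 + ((-113 - 1*(-15)) + 97))² = (224 + ((-113 + 15) + 97))² = (224 + (-98 + 97))² = (224 - 1)² = 223² = 49729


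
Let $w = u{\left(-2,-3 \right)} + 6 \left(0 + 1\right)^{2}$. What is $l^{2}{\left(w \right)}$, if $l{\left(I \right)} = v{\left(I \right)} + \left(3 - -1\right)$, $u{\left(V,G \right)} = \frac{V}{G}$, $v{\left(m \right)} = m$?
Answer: $\frac{1024}{9} \approx 113.78$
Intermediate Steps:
$w = \frac{20}{3}$ ($w = - \frac{2}{-3} + 6 \left(0 + 1\right)^{2} = \left(-2\right) \left(- \frac{1}{3}\right) + 6 \cdot 1^{2} = \frac{2}{3} + 6 \cdot 1 = \frac{2}{3} + 6 = \frac{20}{3} \approx 6.6667$)
$l{\left(I \right)} = 4 + I$ ($l{\left(I \right)} = I + \left(3 - -1\right) = I + \left(3 + 1\right) = I + 4 = 4 + I$)
$l^{2}{\left(w \right)} = \left(4 + \frac{20}{3}\right)^{2} = \left(\frac{32}{3}\right)^{2} = \frac{1024}{9}$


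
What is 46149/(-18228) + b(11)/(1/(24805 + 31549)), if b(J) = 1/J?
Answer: 342237691/66836 ≈ 5120.6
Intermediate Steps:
46149/(-18228) + b(11)/(1/(24805 + 31549)) = 46149/(-18228) + 1/(11*(1/(24805 + 31549))) = 46149*(-1/18228) + 1/(11*(1/56354)) = -15383/6076 + 1/(11*(1/56354)) = -15383/6076 + (1/11)*56354 = -15383/6076 + 56354/11 = 342237691/66836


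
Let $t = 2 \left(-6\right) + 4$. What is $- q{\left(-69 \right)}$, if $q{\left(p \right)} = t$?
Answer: $8$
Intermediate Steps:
$t = -8$ ($t = -12 + 4 = -8$)
$q{\left(p \right)} = -8$
$- q{\left(-69 \right)} = \left(-1\right) \left(-8\right) = 8$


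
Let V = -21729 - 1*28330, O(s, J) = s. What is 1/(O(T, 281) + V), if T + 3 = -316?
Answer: -1/50378 ≈ -1.9850e-5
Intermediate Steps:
T = -319 (T = -3 - 316 = -319)
V = -50059 (V = -21729 - 28330 = -50059)
1/(O(T, 281) + V) = 1/(-319 - 50059) = 1/(-50378) = -1/50378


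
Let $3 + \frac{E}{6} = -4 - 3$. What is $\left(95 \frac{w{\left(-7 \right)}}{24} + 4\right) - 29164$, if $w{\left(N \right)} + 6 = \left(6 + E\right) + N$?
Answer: $- \frac{706205}{24} \approx -29425.0$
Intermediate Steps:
$E = -60$ ($E = -18 + 6 \left(-4 - 3\right) = -18 + 6 \left(-7\right) = -18 - 42 = -60$)
$w{\left(N \right)} = -60 + N$ ($w{\left(N \right)} = -6 + \left(\left(6 - 60\right) + N\right) = -6 + \left(-54 + N\right) = -60 + N$)
$\left(95 \frac{w{\left(-7 \right)}}{24} + 4\right) - 29164 = \left(95 \frac{-60 - 7}{24} + 4\right) - 29164 = \left(95 \left(\left(-67\right) \frac{1}{24}\right) + 4\right) - 29164 = \left(95 \left(- \frac{67}{24}\right) + 4\right) - 29164 = \left(- \frac{6365}{24} + 4\right) - 29164 = - \frac{6269}{24} - 29164 = - \frac{706205}{24}$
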